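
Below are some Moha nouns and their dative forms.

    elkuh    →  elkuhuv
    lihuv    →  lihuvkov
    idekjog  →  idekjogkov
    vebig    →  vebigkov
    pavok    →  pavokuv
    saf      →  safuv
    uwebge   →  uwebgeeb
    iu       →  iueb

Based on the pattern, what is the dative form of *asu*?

asueb

Looking at the final sound of each stem: -uv when the stem ends in a voiceless consonant (*elkuh*, *pavok*, *saf*); -kov when the stem ends in a voiced consonant (*lihuv*, *idekjog*, *vebig*); -eb when the stem ends in a vowel (*uwebge*, *iu*).
Since the final sound of *asu* is /u/ (a vowel), it takes -eb, giving *asueb*.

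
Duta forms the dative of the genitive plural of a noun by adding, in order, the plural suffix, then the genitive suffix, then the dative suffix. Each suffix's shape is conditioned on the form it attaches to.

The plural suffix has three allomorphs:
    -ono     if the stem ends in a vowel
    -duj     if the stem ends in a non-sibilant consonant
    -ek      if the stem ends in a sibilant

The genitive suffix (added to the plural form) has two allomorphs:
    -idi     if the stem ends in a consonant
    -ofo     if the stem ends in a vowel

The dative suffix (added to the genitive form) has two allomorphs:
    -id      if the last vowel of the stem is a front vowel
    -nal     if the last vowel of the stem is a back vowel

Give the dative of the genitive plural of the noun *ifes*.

ifesekidiid

Since the final sound of *ifes* is /s/ (a sibilant), it takes -ek, giving *ifesek*.
The plural form *ifesek* — final sound /k/ (a consonant) → -idi → *ifesekidi*.
The last vowel of the genitive form *ifesekidi* is /i/, which is a front vowel, so the dative suffix is -id, giving *ifesekidiid*.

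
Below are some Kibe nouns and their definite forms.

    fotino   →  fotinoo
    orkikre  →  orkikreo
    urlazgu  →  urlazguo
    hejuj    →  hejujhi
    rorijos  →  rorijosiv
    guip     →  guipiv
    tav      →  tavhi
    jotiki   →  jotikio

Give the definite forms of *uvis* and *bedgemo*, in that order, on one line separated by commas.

The pattern is voicing of the final sound: -iv when the stem ends in a voiceless consonant (*rorijos*, *guip*); -hi when the stem ends in a voiced consonant (*hejuj*, *tav*); -o when the stem ends in a vowel (*fotino*, *orkikre*, *urlazgu*, *jotiki*).
The final sound of *uvis* is /s/, which is a voiceless consonant, so the suffix is -iv, giving *uvisiv*.
*bedgemo* — final sound /o/ (a vowel) → -o → *bedgemoo*.

uvisiv, bedgemoo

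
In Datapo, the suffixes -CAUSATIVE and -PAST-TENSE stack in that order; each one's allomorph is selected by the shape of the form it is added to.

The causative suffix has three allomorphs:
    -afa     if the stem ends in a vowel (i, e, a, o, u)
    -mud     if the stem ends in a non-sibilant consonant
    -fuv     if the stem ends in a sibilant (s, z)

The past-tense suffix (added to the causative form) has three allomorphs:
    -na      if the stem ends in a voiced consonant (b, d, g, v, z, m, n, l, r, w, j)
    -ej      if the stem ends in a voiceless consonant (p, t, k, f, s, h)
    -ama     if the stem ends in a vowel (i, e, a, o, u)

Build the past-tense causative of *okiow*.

okiowmudna

*okiow* — final sound /w/ (a non-sibilant consonant) → -mud → *okiowmud*.
The causative form *okiowmud* — final sound /d/ (a voiced consonant) → -na → *okiowmudna*.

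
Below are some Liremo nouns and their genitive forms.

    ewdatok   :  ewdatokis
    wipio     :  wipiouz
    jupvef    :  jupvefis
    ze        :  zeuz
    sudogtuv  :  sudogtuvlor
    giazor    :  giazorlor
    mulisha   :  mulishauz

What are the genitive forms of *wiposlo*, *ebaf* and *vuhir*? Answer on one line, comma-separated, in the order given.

wiposlouz, ebafis, vuhirlor

The pattern is voicing of the final sound: -is when the stem ends in a voiceless consonant (*ewdatok*, *jupvef*); -lor when the stem ends in a voiced consonant (*sudogtuv*, *giazor*); -uz when the stem ends in a vowel (*wipio*, *ze*, *mulisha*).
The final sound of *wiposlo* is /o/, which is a vowel, so the suffix is -uz, giving *wiposlouz*.
Since the final sound of *ebaf* is /f/ (a voiceless consonant), it takes -is, giving *ebafis*.
*vuhir*: final sound = /r/, a voiced consonant → -lor → *vuhirlor*.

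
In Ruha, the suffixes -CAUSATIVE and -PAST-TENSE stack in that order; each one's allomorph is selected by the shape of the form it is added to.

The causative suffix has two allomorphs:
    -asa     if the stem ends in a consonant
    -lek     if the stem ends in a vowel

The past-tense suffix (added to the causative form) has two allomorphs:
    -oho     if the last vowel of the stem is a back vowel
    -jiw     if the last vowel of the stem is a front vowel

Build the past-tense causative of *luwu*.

luwulekjiw

The final sound of *luwu* is /u/, which is a vowel, so the causative suffix is -lek, giving *luwulek*.
The last vowel of the causative form *luwulek* is /e/, which is a front vowel, so the past-tense suffix is -jiw, giving *luwulekjiw*.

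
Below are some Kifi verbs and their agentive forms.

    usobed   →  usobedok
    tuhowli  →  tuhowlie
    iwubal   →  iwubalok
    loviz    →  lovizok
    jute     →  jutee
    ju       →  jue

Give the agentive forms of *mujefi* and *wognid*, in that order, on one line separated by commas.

The pattern is consonant vs. vowel: -ok when the stem ends in a consonant (*usobed*, *iwubal*, *loviz*); -e when the stem ends in a vowel (*tuhowli*, *jute*, *ju*).
*mujefi*: final sound = /i/, a vowel → -e → *mujefie*.
*wognid*: final sound = /d/, a consonant → -ok → *wognidok*.

mujefie, wognidok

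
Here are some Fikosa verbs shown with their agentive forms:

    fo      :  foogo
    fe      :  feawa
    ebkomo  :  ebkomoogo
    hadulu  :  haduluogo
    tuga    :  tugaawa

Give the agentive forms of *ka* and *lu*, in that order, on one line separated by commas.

kaawa, luogo

The suffix is conditioned by the last vowel: -ogo when the last vowel of the stem is a rounded vowel (*fo*, *ebkomo*, *hadulu*); -awa when the last vowel of the stem is an unrounded vowel (*fe*, *tuga*).
*ka* — last vowel /a/ (an unrounded vowel) → -awa → *kaawa*.
*lu* — last vowel /u/ (a rounded vowel) → -ogo → *luogo*.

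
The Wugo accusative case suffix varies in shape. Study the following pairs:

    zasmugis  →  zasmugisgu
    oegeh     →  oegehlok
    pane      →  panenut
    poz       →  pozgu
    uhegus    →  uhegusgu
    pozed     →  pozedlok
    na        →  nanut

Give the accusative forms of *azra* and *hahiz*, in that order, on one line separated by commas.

azranut, hahizgu

The pattern is sibilance of the final sound: -gu when the stem ends in a sibilant (*zasmugis*, *poz*, *uhegus*); -lok when the stem ends in a non-sibilant consonant (*oegeh*, *pozed*); -nut when the stem ends in a vowel (*pane*, *na*).
Since the final sound of *azra* is /a/ (a vowel), it takes -nut, giving *azranut*.
The final sound of *hahiz* is /z/, which is a sibilant, so the suffix is -gu, giving *hahizgu*.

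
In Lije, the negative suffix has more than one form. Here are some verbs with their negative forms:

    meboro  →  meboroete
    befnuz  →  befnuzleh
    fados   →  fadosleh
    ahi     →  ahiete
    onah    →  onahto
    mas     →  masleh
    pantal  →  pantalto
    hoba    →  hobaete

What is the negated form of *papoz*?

The pattern is sibilance of the final sound: -leh when the stem ends in a sibilant (*befnuz*, *fados*, *mas*); -to when the stem ends in a non-sibilant consonant (*onah*, *pantal*); -ete when the stem ends in a vowel (*meboro*, *ahi*, *hoba*).
Since the final sound of *papoz* is /z/ (a sibilant), it takes -leh, giving *papozleh*.

papozleh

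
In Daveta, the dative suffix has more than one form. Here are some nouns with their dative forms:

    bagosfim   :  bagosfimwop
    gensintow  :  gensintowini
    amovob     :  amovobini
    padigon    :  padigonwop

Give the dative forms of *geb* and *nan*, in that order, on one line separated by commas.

gebini, nanwop

The suffix is conditioned by the final consonant: -wop when the stem ends in a nasal (*bagosfim*, *padigon*); -ini when the stem ends in a non-nasal consonant (*gensintow*, *amovob*).
*geb* — final consonant /b/ (non-nasal) → -ini → *gebini*.
*nan*: final consonant = /n/, a nasal → -wop → *nanwop*.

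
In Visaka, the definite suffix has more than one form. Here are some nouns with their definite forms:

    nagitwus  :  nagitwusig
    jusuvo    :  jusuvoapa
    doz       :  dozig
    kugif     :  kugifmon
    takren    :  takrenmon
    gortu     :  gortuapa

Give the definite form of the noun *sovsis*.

Looking at the final sound of each stem: -ig when the stem ends in a sibilant (*nagitwus*, *doz*); -mon when the stem ends in a non-sibilant consonant (*kugif*, *takren*); -apa when the stem ends in a vowel (*jusuvo*, *gortu*).
*sovsis*: final sound = /s/, a sibilant → -ig → *sovsisig*.

sovsisig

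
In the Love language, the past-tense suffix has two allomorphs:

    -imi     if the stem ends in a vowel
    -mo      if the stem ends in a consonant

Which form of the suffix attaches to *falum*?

Since the final sound of *falum* is /m/ (a consonant), it takes -mo.

-mo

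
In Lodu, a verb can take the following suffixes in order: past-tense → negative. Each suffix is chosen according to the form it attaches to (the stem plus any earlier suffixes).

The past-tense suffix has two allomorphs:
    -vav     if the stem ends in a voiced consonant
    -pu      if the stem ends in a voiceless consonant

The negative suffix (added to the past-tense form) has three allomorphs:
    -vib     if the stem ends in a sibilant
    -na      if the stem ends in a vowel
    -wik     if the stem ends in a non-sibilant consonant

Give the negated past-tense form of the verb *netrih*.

netrihpuna

Since the final consonant of *netrih* is /h/ (voiceless), it takes -pu, giving *netrihpu*.
The past-tense form *netrihpu*: final sound = /u/, a vowel → -na → *netrihpuna*.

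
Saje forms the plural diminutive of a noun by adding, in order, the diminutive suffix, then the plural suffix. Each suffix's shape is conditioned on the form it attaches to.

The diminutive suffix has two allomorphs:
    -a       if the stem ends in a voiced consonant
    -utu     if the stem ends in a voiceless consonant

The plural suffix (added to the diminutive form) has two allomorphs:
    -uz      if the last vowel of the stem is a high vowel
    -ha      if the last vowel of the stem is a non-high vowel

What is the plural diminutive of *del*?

*del*: final consonant = /l/, voiced → -a → *dela*.
Since the last vowel of the diminutive form *dela* is /a/ (a non-high vowel), it takes -ha, giving *delaha*.

delaha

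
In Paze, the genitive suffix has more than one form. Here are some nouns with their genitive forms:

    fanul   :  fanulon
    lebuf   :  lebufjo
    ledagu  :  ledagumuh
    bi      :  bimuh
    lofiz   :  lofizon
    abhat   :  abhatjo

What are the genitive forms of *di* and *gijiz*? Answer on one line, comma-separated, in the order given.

The pattern is voicing of the final sound: -jo when the stem ends in a voiceless consonant (*lebuf*, *abhat*); -on when the stem ends in a voiced consonant (*fanul*, *lofiz*); -muh when the stem ends in a vowel (*ledagu*, *bi*).
The final sound of *di* is /i/, which is a vowel, so the suffix is -muh, giving *dimuh*.
*gijiz* — final sound /z/ (a voiced consonant) → -on → *gijizon*.

dimuh, gijizon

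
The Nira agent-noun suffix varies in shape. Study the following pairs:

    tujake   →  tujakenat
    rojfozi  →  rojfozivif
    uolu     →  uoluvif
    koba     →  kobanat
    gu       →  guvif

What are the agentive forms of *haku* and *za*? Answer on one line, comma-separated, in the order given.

hakuvif, zanat

Looking at the last vowel of each stem: -vif when the last vowel of the stem is a high vowel (*rojfozi*, *uolu*, *gu*); -nat when the last vowel of the stem is a non-high vowel (*tujake*, *koba*).
Since the last vowel of *haku* is /u/ (a high vowel), it takes -vif, giving *hakuvif*.
*za*: last vowel = /a/, a non-high vowel → -nat → *zanat*.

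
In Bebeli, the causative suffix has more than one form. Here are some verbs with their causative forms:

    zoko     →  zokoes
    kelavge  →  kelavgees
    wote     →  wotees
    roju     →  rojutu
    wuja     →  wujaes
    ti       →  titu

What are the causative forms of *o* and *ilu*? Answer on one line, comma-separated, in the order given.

The pattern is height harmony: -tu when the last vowel of the stem is a high vowel (*roju*, *ti*); -es when the last vowel of the stem is a non-high vowel (*zoko*, *kelavge*, *wote*, *wuja*).
*o* — last vowel /o/ (a non-high vowel) → -es → *oes*.
The last vowel of *ilu* is /u/, which is a high vowel, so the suffix is -tu, giving *ilutu*.

oes, ilutu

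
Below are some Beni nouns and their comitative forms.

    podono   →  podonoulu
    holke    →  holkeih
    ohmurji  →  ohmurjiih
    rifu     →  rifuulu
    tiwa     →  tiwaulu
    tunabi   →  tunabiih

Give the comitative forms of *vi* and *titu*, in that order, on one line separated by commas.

The pattern is front/back vowel harmony: -ih when the last vowel of the stem is a front vowel (*holke*, *ohmurji*, *tunabi*); -ulu when the last vowel of the stem is a back vowel (*podono*, *rifu*, *tiwa*).
The last vowel of *vi* is /i/, which is a front vowel, so the suffix is -ih, giving *viih*.
Since the last vowel of *titu* is /u/ (a back vowel), it takes -ulu, giving *tituulu*.

viih, tituulu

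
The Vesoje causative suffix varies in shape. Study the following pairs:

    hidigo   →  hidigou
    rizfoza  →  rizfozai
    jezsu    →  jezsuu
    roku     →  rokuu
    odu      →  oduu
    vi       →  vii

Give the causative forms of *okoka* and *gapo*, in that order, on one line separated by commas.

The alternation tracks the last vowel of the stem — -u when the last vowel of the stem is a rounded vowel (*hidigo*, *jezsu*, *roku*, *odu*); -i when the last vowel of the stem is an unrounded vowel (*rizfoza*, *vi*).
*okoka*: last vowel = /a/, an unrounded vowel → -i → *okokai*.
*gapo*: last vowel = /o/, a rounded vowel → -u → *gapou*.

okokai, gapou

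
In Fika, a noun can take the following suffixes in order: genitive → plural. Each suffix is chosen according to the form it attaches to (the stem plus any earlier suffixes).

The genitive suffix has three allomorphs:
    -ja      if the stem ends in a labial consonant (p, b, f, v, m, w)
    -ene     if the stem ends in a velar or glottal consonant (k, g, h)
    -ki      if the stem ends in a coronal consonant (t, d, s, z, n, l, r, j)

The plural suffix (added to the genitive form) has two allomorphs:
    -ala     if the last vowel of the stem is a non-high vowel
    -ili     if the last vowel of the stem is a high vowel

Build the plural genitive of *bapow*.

bapowjaala

The final consonant of *bapow* is /w/, which is labial, so the genitive suffix is -ja, giving *bapowja*.
The last vowel of the genitive form *bapowja* is /a/, which is a non-high vowel, so the plural suffix is -ala, giving *bapowjaala*.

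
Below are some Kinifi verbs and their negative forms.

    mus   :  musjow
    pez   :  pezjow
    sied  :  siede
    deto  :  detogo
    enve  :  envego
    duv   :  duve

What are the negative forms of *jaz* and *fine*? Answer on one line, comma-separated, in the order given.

jazjow, finego

The pattern is sibilance of the final sound: -jow when the stem ends in a sibilant (*mus*, *pez*); -e when the stem ends in a non-sibilant consonant (*sied*, *duv*); -go when the stem ends in a vowel (*deto*, *enve*).
*jaz* — final sound /z/ (a sibilant) → -jow → *jazjow*.
Since the final sound of *fine* is /e/ (a vowel), it takes -go, giving *finego*.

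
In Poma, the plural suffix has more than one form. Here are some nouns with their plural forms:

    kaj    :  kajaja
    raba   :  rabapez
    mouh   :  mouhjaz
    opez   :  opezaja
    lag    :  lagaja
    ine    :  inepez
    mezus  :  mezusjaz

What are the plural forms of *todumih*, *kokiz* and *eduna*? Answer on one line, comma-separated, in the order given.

todumihjaz, kokizaja, edunapez

The pattern is voicing of the final sound: -jaz when the stem ends in a voiceless consonant (*mouh*, *mezus*); -aja when the stem ends in a voiced consonant (*kaj*, *opez*, *lag*); -pez when the stem ends in a vowel (*raba*, *ine*).
*todumih*: final sound = /h/, a voiceless consonant → -jaz → *todumihjaz*.
*kokiz*: final sound = /z/, a voiced consonant → -aja → *kokizaja*.
The final sound of *eduna* is /a/, which is a vowel, so the suffix is -pez, giving *edunapez*.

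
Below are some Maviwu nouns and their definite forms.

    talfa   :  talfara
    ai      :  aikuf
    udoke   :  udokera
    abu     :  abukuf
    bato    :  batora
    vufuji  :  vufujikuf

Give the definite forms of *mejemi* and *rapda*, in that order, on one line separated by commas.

Looking at the last vowel of each stem: -kuf when the last vowel of the stem is a high vowel (*ai*, *abu*, *vufuji*); -ra when the last vowel of the stem is a non-high vowel (*talfa*, *udoke*, *bato*).
*mejemi*: last vowel = /i/, a high vowel → -kuf → *mejemikuf*.
*rapda* — last vowel /a/ (a non-high vowel) → -ra → *rapdara*.

mejemikuf, rapdara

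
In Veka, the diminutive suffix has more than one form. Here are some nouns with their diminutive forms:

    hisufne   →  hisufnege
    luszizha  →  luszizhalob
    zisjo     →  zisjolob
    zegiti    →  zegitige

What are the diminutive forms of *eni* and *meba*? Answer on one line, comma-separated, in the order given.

The alternation tracks the last vowel of the stem — -ge when the last vowel of the stem is a front vowel (*hisufne*, *zegiti*); -lob when the last vowel of the stem is a back vowel (*luszizha*, *zisjo*).
The last vowel of *eni* is /i/, which is a front vowel, so the suffix is -ge, giving *enige*.
Since the last vowel of *meba* is /a/ (a back vowel), it takes -lob, giving *mebalob*.

enige, mebalob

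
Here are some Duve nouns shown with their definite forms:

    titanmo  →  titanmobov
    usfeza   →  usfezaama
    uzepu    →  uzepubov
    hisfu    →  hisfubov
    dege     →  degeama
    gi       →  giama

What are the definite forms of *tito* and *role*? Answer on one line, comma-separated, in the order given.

The alternation tracks the last vowel of the stem — -bov when the last vowel of the stem is a rounded vowel (*titanmo*, *uzepu*, *hisfu*); -ama when the last vowel of the stem is an unrounded vowel (*usfeza*, *dege*, *gi*).
Since the last vowel of *tito* is /o/ (a rounded vowel), it takes -bov, giving *titobov*.
*role* — last vowel /e/ (an unrounded vowel) → -ama → *roleama*.

titobov, roleama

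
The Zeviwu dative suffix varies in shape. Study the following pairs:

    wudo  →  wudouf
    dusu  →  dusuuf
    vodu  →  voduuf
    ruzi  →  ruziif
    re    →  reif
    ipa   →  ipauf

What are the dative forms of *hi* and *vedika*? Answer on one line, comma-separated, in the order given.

hiif, vedikauf

Looking at the last vowel of each stem: -if when the last vowel of the stem is a front vowel (*ruzi*, *re*); -uf when the last vowel of the stem is a back vowel (*wudo*, *dusu*, *vodu*, *ipa*).
Since the last vowel of *hi* is /i/ (a front vowel), it takes -if, giving *hiif*.
*vedika*: last vowel = /a/, a back vowel → -uf → *vedikauf*.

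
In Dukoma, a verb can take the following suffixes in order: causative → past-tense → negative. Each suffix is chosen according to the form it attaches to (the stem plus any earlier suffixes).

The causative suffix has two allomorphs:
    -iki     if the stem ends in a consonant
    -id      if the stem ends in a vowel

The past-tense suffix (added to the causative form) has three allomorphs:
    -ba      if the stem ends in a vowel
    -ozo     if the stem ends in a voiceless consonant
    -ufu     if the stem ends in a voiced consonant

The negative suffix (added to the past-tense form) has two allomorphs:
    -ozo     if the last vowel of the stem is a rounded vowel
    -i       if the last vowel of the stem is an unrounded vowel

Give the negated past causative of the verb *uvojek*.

uvojekikibai

*uvojek* — final sound /k/ (a consonant) → -iki → *uvojekiki*.
The causative form *uvojekiki* — final sound /i/ (a vowel) → -ba → *uvojekikiba*.
Since the last vowel of the past-tense form *uvojekikiba* is /a/ (an unrounded vowel), it takes -i, giving *uvojekikibai*.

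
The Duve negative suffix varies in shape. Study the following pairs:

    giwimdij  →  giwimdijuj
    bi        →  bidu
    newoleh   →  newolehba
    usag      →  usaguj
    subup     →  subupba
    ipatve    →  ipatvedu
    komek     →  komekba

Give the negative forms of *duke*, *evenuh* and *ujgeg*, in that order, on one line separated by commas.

dukedu, evenuhba, ujgeguj

The pattern is voicing of the final sound: -ba when the stem ends in a voiceless consonant (*newoleh*, *subup*, *komek*); -uj when the stem ends in a voiced consonant (*giwimdij*, *usag*); -du when the stem ends in a vowel (*bi*, *ipatve*).
*duke*: final sound = /e/, a vowel → -du → *dukedu*.
The final sound of *evenuh* is /h/, which is a voiceless consonant, so the suffix is -ba, giving *evenuhba*.
The final sound of *ujgeg* is /g/, which is a voiced consonant, so the suffix is -uj, giving *ujgeguj*.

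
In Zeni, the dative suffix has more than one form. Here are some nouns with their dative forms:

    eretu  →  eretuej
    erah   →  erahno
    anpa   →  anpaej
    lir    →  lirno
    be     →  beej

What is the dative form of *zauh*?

zauhno

The suffix is conditioned by the final sound: -no when the stem ends in a consonant (*erah*, *lir*); -ej when the stem ends in a vowel (*eretu*, *anpa*, *be*).
*zauh*: final sound = /h/, a consonant → -no → *zauhno*.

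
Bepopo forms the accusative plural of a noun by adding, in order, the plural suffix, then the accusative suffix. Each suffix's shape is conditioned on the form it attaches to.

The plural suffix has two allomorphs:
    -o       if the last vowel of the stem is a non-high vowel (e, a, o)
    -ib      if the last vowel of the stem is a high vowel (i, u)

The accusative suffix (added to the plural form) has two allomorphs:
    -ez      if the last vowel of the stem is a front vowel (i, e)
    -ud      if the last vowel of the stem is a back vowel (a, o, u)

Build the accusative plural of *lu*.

luibez

*lu* — last vowel /u/ (a high vowel) → -ib → *luib*.
The plural form *luib*: last vowel = /i/, a front vowel → -ez → *luibez*.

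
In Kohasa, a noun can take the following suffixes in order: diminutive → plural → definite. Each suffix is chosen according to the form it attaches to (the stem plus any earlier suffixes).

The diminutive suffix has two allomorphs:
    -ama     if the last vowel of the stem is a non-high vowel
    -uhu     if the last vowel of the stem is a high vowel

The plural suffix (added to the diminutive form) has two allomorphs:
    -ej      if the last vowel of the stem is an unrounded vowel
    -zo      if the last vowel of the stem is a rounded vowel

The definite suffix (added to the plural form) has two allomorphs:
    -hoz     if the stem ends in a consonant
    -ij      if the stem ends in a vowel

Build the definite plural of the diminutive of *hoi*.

The last vowel of *hoi* is /i/, which is a high vowel, so the diminutive suffix is -uhu, giving *hoiuhu*.
Since the last vowel of the diminutive form *hoiuhu* is /u/ (a rounded vowel), it takes -zo, giving *hoiuhuzo*.
The plural form *hoiuhuzo* — final sound /o/ (a vowel) → -ij → *hoiuhuzoij*.

hoiuhuzoij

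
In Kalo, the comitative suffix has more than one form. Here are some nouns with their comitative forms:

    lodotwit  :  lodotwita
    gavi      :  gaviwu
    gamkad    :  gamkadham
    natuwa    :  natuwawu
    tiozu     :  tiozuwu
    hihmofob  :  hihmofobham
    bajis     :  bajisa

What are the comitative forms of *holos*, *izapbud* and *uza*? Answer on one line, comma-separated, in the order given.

holosa, izapbudham, uzawu

The suffix is conditioned by the final sound: -a when the stem ends in a voiceless consonant (*lodotwit*, *bajis*); -ham when the stem ends in a voiced consonant (*gamkad*, *hihmofob*); -wu when the stem ends in a vowel (*gavi*, *natuwa*, *tiozu*).
Since the final sound of *holos* is /s/ (a voiceless consonant), it takes -a, giving *holosa*.
*izapbud* — final sound /d/ (a voiced consonant) → -ham → *izapbudham*.
*uza*: final sound = /a/, a vowel → -wu → *uzawu*.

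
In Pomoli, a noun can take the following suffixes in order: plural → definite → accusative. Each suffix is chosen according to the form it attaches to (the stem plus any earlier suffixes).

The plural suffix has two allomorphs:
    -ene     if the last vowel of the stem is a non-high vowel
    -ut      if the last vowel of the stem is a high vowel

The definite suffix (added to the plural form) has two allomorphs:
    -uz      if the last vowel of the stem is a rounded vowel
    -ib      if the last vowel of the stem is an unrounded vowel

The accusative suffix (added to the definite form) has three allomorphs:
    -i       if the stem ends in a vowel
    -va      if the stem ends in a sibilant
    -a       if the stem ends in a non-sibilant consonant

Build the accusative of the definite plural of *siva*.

The last vowel of *siva* is /a/, which is a non-high vowel, so the plural suffix is -ene, giving *sivaene*.
The plural form *sivaene*: last vowel = /e/, an unrounded vowel → -ib → *sivaeneib*.
The definite form *sivaeneib* — final sound /b/ (a non-sibilant consonant) → -a → *sivaeneiba*.

sivaeneiba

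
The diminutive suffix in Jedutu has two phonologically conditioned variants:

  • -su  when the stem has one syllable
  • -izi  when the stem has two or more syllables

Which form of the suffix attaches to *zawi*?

-izi

With 2 syllables, *zawi* takes -izi.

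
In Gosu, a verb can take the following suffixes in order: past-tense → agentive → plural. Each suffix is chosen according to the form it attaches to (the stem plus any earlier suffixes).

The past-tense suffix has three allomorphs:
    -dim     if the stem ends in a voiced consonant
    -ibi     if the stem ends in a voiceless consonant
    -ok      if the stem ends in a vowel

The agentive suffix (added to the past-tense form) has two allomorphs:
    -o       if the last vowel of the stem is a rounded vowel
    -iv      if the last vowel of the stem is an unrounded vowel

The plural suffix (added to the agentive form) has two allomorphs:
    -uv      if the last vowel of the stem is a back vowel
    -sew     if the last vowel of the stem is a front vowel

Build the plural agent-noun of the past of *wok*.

*wok* — final sound /k/ (a voiceless consonant) → -ibi → *wokibi*.
Since the last vowel of the past-tense form *wokibi* is /i/ (an unrounded vowel), it takes -iv, giving *wokibiiv*.
The last vowel of the agentive form *wokibiiv* is /i/, which is a front vowel, so the plural suffix is -sew, giving *wokibiivsew*.

wokibiivsew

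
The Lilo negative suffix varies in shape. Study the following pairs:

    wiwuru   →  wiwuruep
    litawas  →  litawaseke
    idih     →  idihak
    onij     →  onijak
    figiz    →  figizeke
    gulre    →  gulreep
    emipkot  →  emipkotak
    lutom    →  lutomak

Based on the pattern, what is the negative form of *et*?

etak

The suffix is conditioned by the final sound: -eke when the stem ends in a sibilant (*litawas*, *figiz*); -ak when the stem ends in a non-sibilant consonant (*idih*, *onij*, *emipkot*, *lutom*); -ep when the stem ends in a vowel (*wiwuru*, *gulre*).
*et* — final sound /t/ (a non-sibilant consonant) → -ak → *etak*.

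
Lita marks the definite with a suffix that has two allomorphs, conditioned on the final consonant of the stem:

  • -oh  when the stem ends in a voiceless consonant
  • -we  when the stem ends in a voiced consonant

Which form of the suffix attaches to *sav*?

The final consonant of *sav* is /v/, which is voiced, so the suffix is -we.

-we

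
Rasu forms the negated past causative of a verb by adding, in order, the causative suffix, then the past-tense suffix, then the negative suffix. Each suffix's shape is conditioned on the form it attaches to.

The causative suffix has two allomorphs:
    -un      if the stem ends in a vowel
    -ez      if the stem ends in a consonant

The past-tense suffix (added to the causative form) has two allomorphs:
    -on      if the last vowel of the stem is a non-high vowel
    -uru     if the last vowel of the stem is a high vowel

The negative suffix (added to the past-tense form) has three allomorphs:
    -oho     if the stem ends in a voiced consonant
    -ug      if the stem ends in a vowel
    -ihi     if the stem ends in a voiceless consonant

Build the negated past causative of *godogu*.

godoguunuruug

*godogu* — final sound /u/ (a vowel) → -un → *godoguun*.
The causative form *godoguun* — last vowel /u/ (a high vowel) → -uru → *godoguunuru*.
The past-tense form *godoguunuru*: final sound = /u/, a vowel → -ug → *godoguunuruug*.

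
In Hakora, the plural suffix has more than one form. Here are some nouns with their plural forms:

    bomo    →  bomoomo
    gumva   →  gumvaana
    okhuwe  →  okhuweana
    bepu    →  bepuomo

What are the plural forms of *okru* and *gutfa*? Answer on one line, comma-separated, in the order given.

Looking at the last vowel of each stem: -omo when the last vowel of the stem is a rounded vowel (*bomo*, *bepu*); -ana when the last vowel of the stem is an unrounded vowel (*gumva*, *okhuwe*).
*okru* — last vowel /u/ (a rounded vowel) → -omo → *okruomo*.
Since the last vowel of *gutfa* is /a/ (an unrounded vowel), it takes -ana, giving *gutfaana*.

okruomo, gutfaana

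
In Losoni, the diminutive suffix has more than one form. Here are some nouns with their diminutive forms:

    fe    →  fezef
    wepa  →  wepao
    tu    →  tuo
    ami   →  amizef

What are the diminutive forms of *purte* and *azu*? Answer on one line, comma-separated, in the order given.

purtezef, azuo

The suffix is conditioned by the last vowel: -zef when the last vowel of the stem is a front vowel (*fe*, *ami*); -o when the last vowel of the stem is a back vowel (*wepa*, *tu*).
*purte*: last vowel = /e/, a front vowel → -zef → *purtezef*.
Since the last vowel of *azu* is /u/ (a back vowel), it takes -o, giving *azuo*.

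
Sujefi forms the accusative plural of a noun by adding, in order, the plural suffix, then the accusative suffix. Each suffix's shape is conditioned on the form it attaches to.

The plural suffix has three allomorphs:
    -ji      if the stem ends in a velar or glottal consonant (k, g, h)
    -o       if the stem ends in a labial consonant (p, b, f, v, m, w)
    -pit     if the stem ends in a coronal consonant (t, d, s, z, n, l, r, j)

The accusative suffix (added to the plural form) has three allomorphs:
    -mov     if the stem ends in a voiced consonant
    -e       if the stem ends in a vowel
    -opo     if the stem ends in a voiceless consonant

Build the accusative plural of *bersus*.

bersuspitopo

Since the final consonant of *bersus* is /s/ (coronal), it takes -pit, giving *bersuspit*.
The plural form *bersuspit*: final sound = /t/, a voiceless consonant → -opo → *bersuspitopo*.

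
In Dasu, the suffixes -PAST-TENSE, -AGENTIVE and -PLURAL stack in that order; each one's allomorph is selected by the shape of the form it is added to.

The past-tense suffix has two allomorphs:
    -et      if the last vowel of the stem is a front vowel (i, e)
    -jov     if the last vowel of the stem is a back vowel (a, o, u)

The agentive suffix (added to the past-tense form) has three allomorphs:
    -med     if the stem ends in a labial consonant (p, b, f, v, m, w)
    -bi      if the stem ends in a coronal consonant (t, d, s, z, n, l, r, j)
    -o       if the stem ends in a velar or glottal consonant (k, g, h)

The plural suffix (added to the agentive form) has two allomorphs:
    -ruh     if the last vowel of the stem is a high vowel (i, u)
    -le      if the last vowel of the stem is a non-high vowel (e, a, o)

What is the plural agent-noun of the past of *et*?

etetbiruh

The last vowel of *et* is /e/, which is a front vowel, so the past-tense suffix is -et, giving *etet*.
The final consonant of the past-tense form *etet* is /t/, which is coronal, so the agentive suffix is -bi, giving *etetbi*.
The agentive form *etetbi*: last vowel = /i/, a high vowel → -ruh → *etetbiruh*.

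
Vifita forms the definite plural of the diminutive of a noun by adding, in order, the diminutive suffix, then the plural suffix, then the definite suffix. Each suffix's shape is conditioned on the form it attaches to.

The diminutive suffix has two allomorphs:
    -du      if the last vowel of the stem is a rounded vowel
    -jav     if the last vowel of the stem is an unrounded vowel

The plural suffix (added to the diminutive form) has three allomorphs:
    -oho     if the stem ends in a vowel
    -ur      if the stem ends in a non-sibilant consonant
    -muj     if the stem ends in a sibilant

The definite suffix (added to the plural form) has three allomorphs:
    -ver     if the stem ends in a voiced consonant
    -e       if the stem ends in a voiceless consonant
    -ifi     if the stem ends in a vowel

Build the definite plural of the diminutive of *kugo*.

kugoduohoifi

Since the last vowel of *kugo* is /o/ (a rounded vowel), it takes -du, giving *kugodu*.
The final sound of the diminutive form *kugodu* is /u/, which is a vowel, so the plural suffix is -oho, giving *kugoduoho*.
The final sound of the plural form *kugoduoho* is /o/, which is a vowel, so the definite suffix is -ifi, giving *kugoduohoifi*.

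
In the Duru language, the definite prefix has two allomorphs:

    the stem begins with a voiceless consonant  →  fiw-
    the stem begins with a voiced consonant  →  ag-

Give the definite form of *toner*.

fiwtoner

*toner*: first consonant = /t/, voiceless → fiw- → *fiwtoner*.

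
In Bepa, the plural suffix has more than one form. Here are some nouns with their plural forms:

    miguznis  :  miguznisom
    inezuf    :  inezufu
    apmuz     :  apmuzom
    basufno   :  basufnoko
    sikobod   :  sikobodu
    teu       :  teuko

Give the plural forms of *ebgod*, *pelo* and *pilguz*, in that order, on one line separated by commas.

Looking at the final sound of each stem: -om when the stem ends in a sibilant (*miguznis*, *apmuz*); -u when the stem ends in a non-sibilant consonant (*inezuf*, *sikobod*); -ko when the stem ends in a vowel (*basufno*, *teu*).
*ebgod* — final sound /d/ (a non-sibilant consonant) → -u → *ebgodu*.
*pelo* — final sound /o/ (a vowel) → -ko → *peloko*.
*pilguz*: final sound = /z/, a sibilant → -om → *pilguzom*.

ebgodu, peloko, pilguzom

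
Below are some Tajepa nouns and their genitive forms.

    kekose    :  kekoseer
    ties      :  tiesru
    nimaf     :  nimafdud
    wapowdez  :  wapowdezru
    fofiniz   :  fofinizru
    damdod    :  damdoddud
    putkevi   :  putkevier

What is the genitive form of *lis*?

The suffix is conditioned by the final sound: -ru when the stem ends in a sibilant (*ties*, *wapowdez*, *fofiniz*); -dud when the stem ends in a non-sibilant consonant (*nimaf*, *damdod*); -er when the stem ends in a vowel (*kekose*, *putkevi*).
The final sound of *lis* is /s/, which is a sibilant, so the suffix is -ru, giving *lisru*.

lisru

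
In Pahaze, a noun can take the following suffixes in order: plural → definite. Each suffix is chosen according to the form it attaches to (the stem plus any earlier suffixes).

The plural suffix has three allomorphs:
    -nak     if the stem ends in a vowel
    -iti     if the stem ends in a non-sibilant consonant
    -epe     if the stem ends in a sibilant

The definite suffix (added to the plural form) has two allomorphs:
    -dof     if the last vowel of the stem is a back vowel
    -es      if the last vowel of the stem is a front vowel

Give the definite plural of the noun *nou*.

*nou* — final sound /u/ (a vowel) → -nak → *nounak*.
The plural form *nounak*: last vowel = /a/, a back vowel → -dof → *nounakdof*.

nounakdof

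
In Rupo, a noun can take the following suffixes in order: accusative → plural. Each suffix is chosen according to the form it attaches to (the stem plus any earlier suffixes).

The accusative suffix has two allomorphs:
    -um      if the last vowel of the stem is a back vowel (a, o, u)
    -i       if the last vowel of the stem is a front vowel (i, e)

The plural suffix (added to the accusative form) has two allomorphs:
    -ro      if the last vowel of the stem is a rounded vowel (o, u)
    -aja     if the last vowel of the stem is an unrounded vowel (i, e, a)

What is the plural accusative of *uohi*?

Since the last vowel of *uohi* is /i/ (a front vowel), it takes -i, giving *uohii*.
The last vowel of the accusative form *uohii* is /i/, which is an unrounded vowel, so the plural suffix is -aja, giving *uohiiaja*.

uohiiaja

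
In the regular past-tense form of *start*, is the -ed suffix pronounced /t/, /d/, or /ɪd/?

/ɪd/

The stem *start* ends in /t/ or /d/.
The -ed suffix is realized as /ɪd/ after /t, d/; as /t/ after other voiceless consonants; and as /d/ after other voiced sounds.
So -ed on *start* is pronounced /ɪd/.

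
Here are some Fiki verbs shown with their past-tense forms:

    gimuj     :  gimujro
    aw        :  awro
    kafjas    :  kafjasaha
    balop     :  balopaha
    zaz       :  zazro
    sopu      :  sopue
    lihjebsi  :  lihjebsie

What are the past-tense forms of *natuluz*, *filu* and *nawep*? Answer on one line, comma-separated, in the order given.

The suffix is conditioned by the final sound: -aha when the stem ends in a voiceless consonant (*kafjas*, *balop*); -ro when the stem ends in a voiced consonant (*gimuj*, *aw*, *zaz*); -e when the stem ends in a vowel (*sopu*, *lihjebsi*).
Since the final sound of *natuluz* is /z/ (a voiced consonant), it takes -ro, giving *natuluzro*.
*filu*: final sound = /u/, a vowel → -e → *filue*.
The final sound of *nawep* is /p/, which is a voiceless consonant, so the suffix is -aha, giving *nawepaha*.

natuluzro, filue, nawepaha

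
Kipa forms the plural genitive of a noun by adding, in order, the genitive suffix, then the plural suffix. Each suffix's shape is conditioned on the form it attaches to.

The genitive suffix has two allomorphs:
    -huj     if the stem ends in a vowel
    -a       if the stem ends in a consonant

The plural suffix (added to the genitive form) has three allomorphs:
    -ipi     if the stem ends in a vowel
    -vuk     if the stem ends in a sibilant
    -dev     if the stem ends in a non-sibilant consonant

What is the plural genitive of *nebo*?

nebohujdev

*nebo* — final sound /o/ (a vowel) → -huj → *nebohuj*.
The genitive form *nebohuj* — final sound /j/ (a non-sibilant consonant) → -dev → *nebohujdev*.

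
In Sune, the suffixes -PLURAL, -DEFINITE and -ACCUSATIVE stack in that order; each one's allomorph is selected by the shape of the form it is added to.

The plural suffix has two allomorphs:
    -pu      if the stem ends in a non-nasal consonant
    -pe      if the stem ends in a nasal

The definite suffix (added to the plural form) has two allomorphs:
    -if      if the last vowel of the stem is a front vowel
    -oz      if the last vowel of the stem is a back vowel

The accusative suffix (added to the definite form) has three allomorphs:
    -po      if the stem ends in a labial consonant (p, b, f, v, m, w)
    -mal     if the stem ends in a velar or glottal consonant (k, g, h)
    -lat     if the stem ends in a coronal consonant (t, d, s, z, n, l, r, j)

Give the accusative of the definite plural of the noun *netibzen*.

Since the final consonant of *netibzen* is /n/ (a nasal), it takes -pe, giving *netibzenpe*.
The plural form *netibzenpe*: last vowel = /e/, a front vowel → -if → *netibzenpeif*.
The final consonant of the definite form *netibzenpeif* is /f/, which is labial, so the accusative suffix is -po, giving *netibzenpeifpo*.

netibzenpeifpo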